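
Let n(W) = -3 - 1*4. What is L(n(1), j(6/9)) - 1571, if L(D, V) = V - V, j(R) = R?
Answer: -1571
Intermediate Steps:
n(W) = -7 (n(W) = -3 - 4 = -7)
L(D, V) = 0
L(n(1), j(6/9)) - 1571 = 0 - 1571 = -1571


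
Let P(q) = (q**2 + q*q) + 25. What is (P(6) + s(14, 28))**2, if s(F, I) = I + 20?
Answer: 21025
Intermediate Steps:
s(F, I) = 20 + I
P(q) = 25 + 2*q**2 (P(q) = (q**2 + q**2) + 25 = 2*q**2 + 25 = 25 + 2*q**2)
(P(6) + s(14, 28))**2 = ((25 + 2*6**2) + (20 + 28))**2 = ((25 + 2*36) + 48)**2 = ((25 + 72) + 48)**2 = (97 + 48)**2 = 145**2 = 21025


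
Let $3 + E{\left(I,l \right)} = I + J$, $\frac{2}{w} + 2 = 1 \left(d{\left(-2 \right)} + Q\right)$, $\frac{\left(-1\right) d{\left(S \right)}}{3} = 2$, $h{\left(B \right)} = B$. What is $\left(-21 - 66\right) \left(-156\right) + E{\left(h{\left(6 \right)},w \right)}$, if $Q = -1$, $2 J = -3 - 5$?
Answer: $13571$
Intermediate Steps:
$J = -4$ ($J = \frac{-3 - 5}{2} = \frac{1}{2} \left(-8\right) = -4$)
$d{\left(S \right)} = -6$ ($d{\left(S \right)} = \left(-3\right) 2 = -6$)
$w = - \frac{2}{9}$ ($w = \frac{2}{-2 + 1 \left(-6 - 1\right)} = \frac{2}{-2 + 1 \left(-7\right)} = \frac{2}{-2 - 7} = \frac{2}{-9} = 2 \left(- \frac{1}{9}\right) = - \frac{2}{9} \approx -0.22222$)
$E{\left(I,l \right)} = -7 + I$ ($E{\left(I,l \right)} = -3 + \left(I - 4\right) = -3 + \left(-4 + I\right) = -7 + I$)
$\left(-21 - 66\right) \left(-156\right) + E{\left(h{\left(6 \right)},w \right)} = \left(-21 - 66\right) \left(-156\right) + \left(-7 + 6\right) = \left(-87\right) \left(-156\right) - 1 = 13572 - 1 = 13571$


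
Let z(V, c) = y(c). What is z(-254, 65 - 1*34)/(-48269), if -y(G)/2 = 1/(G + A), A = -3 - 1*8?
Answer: 1/482690 ≈ 2.0717e-6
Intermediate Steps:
A = -11 (A = -3 - 8 = -11)
y(G) = -2/(-11 + G) (y(G) = -2/(G - 11) = -2/(-11 + G))
z(V, c) = -2/(-11 + c)
z(-254, 65 - 1*34)/(-48269) = -2/(-11 + (65 - 1*34))/(-48269) = -2/(-11 + (65 - 34))*(-1/48269) = -2/(-11 + 31)*(-1/48269) = -2/20*(-1/48269) = -2*1/20*(-1/48269) = -⅒*(-1/48269) = 1/482690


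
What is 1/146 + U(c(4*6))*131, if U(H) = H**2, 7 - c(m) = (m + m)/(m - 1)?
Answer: 244220423/77234 ≈ 3162.1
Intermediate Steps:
c(m) = 7 - 2*m/(-1 + m) (c(m) = 7 - (m + m)/(m - 1) = 7 - 2*m/(-1 + m))
1/146 + U(c(4*6))*131 = 1/146 + ((-7 + 5*(4*6))/(-1 + 4*6))**2*131 = 1*(1/146) + ((-7 + 5*24)/(-1 + 24))**2*131 = 1/146 + ((-7 + 120)/23)**2*131 = 1/146 + ((1/23)*113)**2*131 = 1/146 + (113/23)**2*131 = 1/146 + (12769/529)*131 = 1/146 + 1672739/529 = 244220423/77234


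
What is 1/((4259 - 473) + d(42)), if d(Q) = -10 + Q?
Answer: 1/3818 ≈ 0.00026192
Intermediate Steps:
1/((4259 - 473) + d(42)) = 1/((4259 - 473) + (-10 + 42)) = 1/(3786 + 32) = 1/3818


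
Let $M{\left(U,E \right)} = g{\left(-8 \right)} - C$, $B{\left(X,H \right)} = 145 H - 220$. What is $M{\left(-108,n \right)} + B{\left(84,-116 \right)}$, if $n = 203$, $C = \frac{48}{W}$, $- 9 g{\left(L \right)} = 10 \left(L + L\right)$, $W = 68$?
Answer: $- \frac{2604508}{153} \approx -17023.0$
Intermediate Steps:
$g{\left(L \right)} = - \frac{20 L}{9}$ ($g{\left(L \right)} = - \frac{10 \left(L + L\right)}{9} = - \frac{10 \cdot 2 L}{9} = - \frac{20 L}{9}$)
$C = \frac{12}{17}$ ($C = \frac{48}{68} = 48 \cdot \frac{1}{68} = \frac{12}{17} \approx 0.70588$)
$B{\left(X,H \right)} = -220 + 145 H$
$M{\left(U,E \right)} = \frac{2612}{153}$ ($M{\left(U,E \right)} = \left(- \frac{20}{9}\right) \left(-8\right) - \frac{12}{17} = \frac{160}{9} - \frac{12}{17} = \frac{2612}{153}$)
$M{\left(-108,n \right)} + B{\left(84,-116 \right)} = \frac{2612}{153} + \left(-220 + 145 \left(-116\right)\right) = \frac{2612}{153} - 17040 = - \frac{2604508}{153}$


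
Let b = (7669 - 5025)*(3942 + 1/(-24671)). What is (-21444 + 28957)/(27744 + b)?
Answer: 185353223/257821618388 ≈ 0.00071892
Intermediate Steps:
b = 257137146164/24671 (b = 2644*(3942 - 1/24671) = 2644*(97253081/24671) = 257137146164/24671 ≈ 1.0423e+7)
(-21444 + 28957)/(27744 + b) = (-21444 + 28957)/(27744 + 257137146164/24671) = 7513/(257821618388/24671) = 7513*(24671/257821618388) = 185353223/257821618388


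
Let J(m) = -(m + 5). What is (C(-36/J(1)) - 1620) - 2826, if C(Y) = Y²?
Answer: -4410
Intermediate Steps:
J(m) = -5 - m (J(m) = -(5 + m) = -5 - m)
(C(-36/J(1)) - 1620) - 2826 = ((-36/(-5 - 1*1))² - 1620) - 2826 = ((-36/(-5 - 1))² - 1620) - 2826 = ((-36/(-6))² - 1620) - 2826 = ((-36*(-⅙))² - 1620) - 2826 = (6² - 1620) - 2826 = (36 - 1620) - 2826 = -1584 - 2826 = -4410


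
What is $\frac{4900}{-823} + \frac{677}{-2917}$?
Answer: $- \frac{14850471}{2400691} \approx -6.1859$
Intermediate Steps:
$\frac{4900}{-823} + \frac{677}{-2917} = 4900 \left(- \frac{1}{823}\right) + 677 \left(- \frac{1}{2917}\right) = - \frac{4900}{823} - \frac{677}{2917} = - \frac{14850471}{2400691}$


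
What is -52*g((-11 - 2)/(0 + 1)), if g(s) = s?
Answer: 676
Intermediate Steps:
-52*g((-11 - 2)/(0 + 1)) = -52*(-11 - 2)/(0 + 1) = -(-676)/1 = -(-676) = -52*(-13) = 676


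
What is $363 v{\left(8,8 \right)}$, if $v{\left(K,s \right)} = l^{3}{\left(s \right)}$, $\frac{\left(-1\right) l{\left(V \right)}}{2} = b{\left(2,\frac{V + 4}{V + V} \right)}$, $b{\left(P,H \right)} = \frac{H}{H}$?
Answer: $-2904$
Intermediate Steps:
$b{\left(P,H \right)} = 1$
$l{\left(V \right)} = -2$ ($l{\left(V \right)} = \left(-2\right) 1 = -2$)
$v{\left(K,s \right)} = -8$ ($v{\left(K,s \right)} = \left(-2\right)^{3} = -8$)
$363 v{\left(8,8 \right)} = 363 \left(-8\right) = -2904$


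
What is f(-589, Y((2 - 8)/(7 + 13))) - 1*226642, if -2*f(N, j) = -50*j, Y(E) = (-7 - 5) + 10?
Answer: -226692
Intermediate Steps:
Y(E) = -2 (Y(E) = -12 + 10 = -2)
f(N, j) = 25*j (f(N, j) = -(-25)*j = 25*j)
f(-589, Y((2 - 8)/(7 + 13))) - 1*226642 = 25*(-2) - 1*226642 = -50 - 226642 = -226692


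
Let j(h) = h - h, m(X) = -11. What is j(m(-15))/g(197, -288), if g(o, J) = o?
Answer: 0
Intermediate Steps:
j(h) = 0
j(m(-15))/g(197, -288) = 0/197 = 0*(1/197) = 0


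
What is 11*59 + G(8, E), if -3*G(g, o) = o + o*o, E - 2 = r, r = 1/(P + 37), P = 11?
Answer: 4471823/6912 ≈ 646.96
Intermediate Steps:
r = 1/48 (r = 1/(11 + 37) = 1/48 ≈ 0.020833)
E = 97/48 (E = 2 + 1/48 = 97/48 ≈ 2.0208)
G(g, o) = -o/3 - o**2/3 (G(g, o) = -(o + o*o)/3 = -(o + o**2)/3 = -o/3 - o**2/3)
11*59 + G(8, E) = 11*59 - 1/3*97/48*(1 + 97/48) = 649 - 1/3*97/48*145/48 = 649 - 14065/6912 = 4471823/6912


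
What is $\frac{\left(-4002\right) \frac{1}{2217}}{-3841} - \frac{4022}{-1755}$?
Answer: $\frac{496468876}{216589815} \approx 2.2922$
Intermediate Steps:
$\frac{\left(-4002\right) \frac{1}{2217}}{-3841} - \frac{4022}{-1755} = \left(-4002\right) \frac{1}{2217} \left(- \frac{1}{3841}\right) - - \frac{4022}{1755} = \left(- \frac{1334}{739}\right) \left(- \frac{1}{3841}\right) + \frac{4022}{1755} = \frac{58}{123413} + \frac{4022}{1755} = \frac{496468876}{216589815}$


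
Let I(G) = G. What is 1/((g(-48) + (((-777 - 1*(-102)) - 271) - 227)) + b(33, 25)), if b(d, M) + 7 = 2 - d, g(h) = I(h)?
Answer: -1/1259 ≈ -0.00079428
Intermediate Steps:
g(h) = h
b(d, M) = -5 - d (b(d, M) = -7 + (2 - d) = -5 - d)
1/((g(-48) + (((-777 - 1*(-102)) - 271) - 227)) + b(33, 25)) = 1/((-48 + (((-777 - 1*(-102)) - 271) - 227)) + (-5 - 1*33)) = 1/((-48 + (((-777 + 102) - 271) - 227)) + (-5 - 33)) = 1/((-48 + ((-675 - 271) - 227)) - 38) = 1/((-48 + (-946 - 227)) - 38) = 1/((-48 - 1173) - 38) = 1/(-1221 - 38) = 1/(-1259) = -1/1259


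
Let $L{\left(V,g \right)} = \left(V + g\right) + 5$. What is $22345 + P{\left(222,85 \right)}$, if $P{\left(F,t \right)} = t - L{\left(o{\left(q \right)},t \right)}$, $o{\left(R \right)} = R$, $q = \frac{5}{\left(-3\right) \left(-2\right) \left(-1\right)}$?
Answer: $\frac{134045}{6} \approx 22341.0$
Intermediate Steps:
$q = - \frac{5}{6}$ ($q = \frac{5}{6 \left(-1\right)} = \frac{5}{-6} = 5 \left(- \frac{1}{6}\right) = - \frac{5}{6} \approx -0.83333$)
$L{\left(V,g \right)} = 5 + V + g$
$P{\left(F,t \right)} = - \frac{25}{6}$ ($P{\left(F,t \right)} = t - \left(5 - \frac{5}{6} + t\right) = t - \left(\frac{25}{6} + t\right) = - \frac{25}{6}$)
$22345 + P{\left(222,85 \right)} = 22345 - \frac{25}{6} = \frac{134045}{6}$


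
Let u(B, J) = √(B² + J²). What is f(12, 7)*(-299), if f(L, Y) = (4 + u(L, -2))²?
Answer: -49036 - 4784*√37 ≈ -78136.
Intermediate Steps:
f(L, Y) = (4 + √(4 + L²))² (f(L, Y) = (4 + √(L² + (-2)²))² = (4 + √(L² + 4))² = (4 + √(4 + L²))²)
f(12, 7)*(-299) = (4 + √(4 + 12²))²*(-299) = (4 + √(4 + 144))²*(-299) = (4 + √148)²*(-299) = (4 + 2*√37)²*(-299) = -299*(4 + 2*√37)²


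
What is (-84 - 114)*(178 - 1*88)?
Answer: -17820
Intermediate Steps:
(-84 - 114)*(178 - 1*88) = -198*(178 - 88) = -198*90 = -17820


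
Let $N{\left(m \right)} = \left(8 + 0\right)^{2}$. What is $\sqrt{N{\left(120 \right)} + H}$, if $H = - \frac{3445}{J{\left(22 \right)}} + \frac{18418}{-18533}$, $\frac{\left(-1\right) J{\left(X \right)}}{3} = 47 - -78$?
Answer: $\frac{\sqrt{5579153210913}}{277995} \approx 8.4966$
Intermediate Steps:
$J{\left(X \right)} = -375$ ($J{\left(X \right)} = - 3 \left(47 - -78\right) = - 3 \left(47 + 78\right) = \left(-3\right) 125 = -375$)
$N{\left(m \right)} = 64$ ($N{\left(m \right)} = 8^{2} = 64$)
$H = \frac{11387887}{1389975}$ ($H = - \frac{3445}{-375} + \frac{18418}{-18533} = \left(-3445\right) \left(- \frac{1}{375}\right) + 18418 \left(- \frac{1}{18533}\right) = \frac{689}{75} - \frac{18418}{18533} = \frac{11387887}{1389975} \approx 8.1929$)
$\sqrt{N{\left(120 \right)} + H} = \sqrt{64 + \frac{11387887}{1389975}} = \sqrt{\frac{100346287}{1389975}} = \frac{\sqrt{5579153210913}}{277995}$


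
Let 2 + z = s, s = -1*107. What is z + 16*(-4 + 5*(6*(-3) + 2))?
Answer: -1453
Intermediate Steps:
s = -107
z = -109 (z = -2 - 107 = -109)
z + 16*(-4 + 5*(6*(-3) + 2)) = -109 + 16*(-4 + 5*(6*(-3) + 2)) = -109 + 16*(-4 + 5*(-18 + 2)) = -109 + 16*(-4 + 5*(-16)) = -109 + 16*(-4 - 80) = -109 + 16*(-84) = -109 - 1344 = -1453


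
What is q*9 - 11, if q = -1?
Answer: -20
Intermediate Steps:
q*9 - 11 = -1*9 - 11 = -9 - 11 = -20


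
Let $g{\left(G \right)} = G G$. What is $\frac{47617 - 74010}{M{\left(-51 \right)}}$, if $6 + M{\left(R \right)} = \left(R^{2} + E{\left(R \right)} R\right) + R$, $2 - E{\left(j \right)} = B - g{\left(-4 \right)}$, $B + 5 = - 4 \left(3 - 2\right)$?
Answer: $- \frac{26393}{1167} \approx -22.616$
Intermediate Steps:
$g{\left(G \right)} = G^{2}$
$B = -9$ ($B = -5 - 4 \left(3 - 2\right) = -5 - 4 = -9$)
$E{\left(j \right)} = 27$ ($E{\left(j \right)} = 2 - \left(-9 - \left(-4\right)^{2}\right) = 2 - \left(-9 - 16\right) = 2 - -25 = 2 + 25 = 27$)
$M{\left(R \right)} = -6 + R^{2} + 28 R$ ($M{\left(R \right)} = -6 + \left(\left(R^{2} + 27 R\right) + R\right) = -6 + \left(R^{2} + 28 R\right) = -6 + R^{2} + 28 R$)
$\frac{47617 - 74010}{M{\left(-51 \right)}} = \frac{47617 - 74010}{-6 + \left(-51\right)^{2} + 28 \left(-51\right)} = \frac{47617 - 74010}{-6 + 2601 - 1428} = - \frac{26393}{1167}$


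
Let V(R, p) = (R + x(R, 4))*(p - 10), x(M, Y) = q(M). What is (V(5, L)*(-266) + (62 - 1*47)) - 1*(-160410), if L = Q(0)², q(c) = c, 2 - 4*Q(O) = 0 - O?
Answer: 186360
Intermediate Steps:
Q(O) = ½ + O/4 (Q(O) = ½ - (0 - O)/4 = ½ - (-1)*O/4 = ½ + O/4)
L = ¼ (L = (½ + (¼)*0)² = (½ + 0)² = (½)² = ¼ ≈ 0.25000)
x(M, Y) = M
V(R, p) = 2*R*(-10 + p) (V(R, p) = (R + R)*(p - 10) = (2*R)*(-10 + p) = 2*R*(-10 + p))
(V(5, L)*(-266) + (62 - 1*47)) - 1*(-160410) = ((2*5*(-10 + ¼))*(-266) + (62 - 1*47)) - 1*(-160410) = ((2*5*(-39/4))*(-266) + (62 - 47)) + 160410 = (-195/2*(-266) + 15) + 160410 = (25935 + 15) + 160410 = 25950 + 160410 = 186360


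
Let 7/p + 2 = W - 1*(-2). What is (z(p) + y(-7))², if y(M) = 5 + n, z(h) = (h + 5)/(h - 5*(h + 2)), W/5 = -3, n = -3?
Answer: 7744/3721 ≈ 2.0812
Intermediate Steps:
W = -15 (W = 5*(-3) = -15)
p = -7/15 (p = 7/(-2 + (-15 - 1*(-2))) = 7/(-2 + (-15 + 2)) = 7/(-2 - 13) = 7/(-15) = 7*(-1/15) = -7/15 ≈ -0.46667)
z(h) = (5 + h)/(-10 - 4*h) (z(h) = (5 + h)/(h - 5*(2 + h)) = (5 + h)/(h + (-10 - 5*h)) = (5 + h)/(-10 - 4*h))
y(M) = 2 (y(M) = 5 - 3 = 2)
(z(p) + y(-7))² = ((-5 - 1*(-7/15))/(2*(5 + 2*(-7/15))) + 2)² = ((-5 + 7/15)/(2*(5 - 14/15)) + 2)² = ((½)*(-68/15)/(61/15) + 2)² = ((½)*(15/61)*(-68/15) + 2)² = (-34/61 + 2)² = (88/61)² = 7744/3721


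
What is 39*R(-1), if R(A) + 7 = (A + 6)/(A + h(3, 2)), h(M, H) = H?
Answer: -78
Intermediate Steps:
R(A) = -7 + (6 + A)/(2 + A) (R(A) = -7 + (A + 6)/(A + 2) = -7 + (6 + A)/(2 + A))
39*R(-1) = 39*(2*(-4 - 3*(-1))/(2 - 1)) = 39*(2*(-4 + 3)/1) = 39*(2*1*(-1)) = 39*(-2) = -78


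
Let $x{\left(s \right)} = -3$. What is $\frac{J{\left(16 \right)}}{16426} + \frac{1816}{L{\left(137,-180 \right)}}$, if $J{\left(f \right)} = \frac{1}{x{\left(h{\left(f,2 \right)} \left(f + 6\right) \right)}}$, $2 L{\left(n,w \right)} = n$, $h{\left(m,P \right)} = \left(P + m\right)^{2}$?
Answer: $\frac{178977559}{6751086} \approx 26.511$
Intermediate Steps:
$L{\left(n,w \right)} = \frac{n}{2}$
$J{\left(f \right)} = - \frac{1}{3}$ ($J{\left(f \right)} = \frac{1}{-3} = - \frac{1}{3}$)
$\frac{J{\left(16 \right)}}{16426} + \frac{1816}{L{\left(137,-180 \right)}} = - \frac{1}{3 \cdot 16426} + \frac{1816}{\frac{1}{2} \cdot 137} = \left(- \frac{1}{3}\right) \frac{1}{16426} + \frac{1816}{\frac{137}{2}} = - \frac{1}{49278} + 1816 \cdot \frac{2}{137} = - \frac{1}{49278} + \frac{3632}{137} = \frac{178977559}{6751086}$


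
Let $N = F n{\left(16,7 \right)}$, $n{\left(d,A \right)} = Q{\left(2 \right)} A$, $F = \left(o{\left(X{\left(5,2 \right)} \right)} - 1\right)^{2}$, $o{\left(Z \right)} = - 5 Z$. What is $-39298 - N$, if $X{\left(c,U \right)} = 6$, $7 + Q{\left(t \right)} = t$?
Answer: $-5663$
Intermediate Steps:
$Q{\left(t \right)} = -7 + t$
$F = 961$ ($F = \left(\left(-5\right) 6 - 1\right)^{2} = \left(-30 - 1\right)^{2} = \left(-31\right)^{2} = 961$)
$n{\left(d,A \right)} = - 5 A$ ($n{\left(d,A \right)} = \left(-7 + 2\right) A = - 5 A$)
$N = -33635$ ($N = 961 \left(\left(-5\right) 7\right) = 961 \left(-35\right) = -33635$)
$-39298 - N = -39298 - -33635 = -39298 + 33635 = -5663$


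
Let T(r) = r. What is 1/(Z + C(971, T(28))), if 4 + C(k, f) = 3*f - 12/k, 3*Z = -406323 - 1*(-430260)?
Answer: 971/7825277 ≈ 0.00012408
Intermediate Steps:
Z = 7979 (Z = (-406323 - 1*(-430260))/3 = (-406323 + 430260)/3 = (⅓)*23937 = 7979)
C(k, f) = -4 - 12/k + 3*f (C(k, f) = -4 + (3*f - 12/k) = -4 + (-12/k + 3*f) = -4 - 12/k + 3*f)
1/(Z + C(971, T(28))) = 1/(7979 + (-4 - 12/971 + 3*28)) = 1/(7979 + (-4 - 12*1/971 + 84)) = 1/(7979 + (-4 - 12/971 + 84)) = 1/(7979 + 77668/971) = 1/(7825277/971) = 971/7825277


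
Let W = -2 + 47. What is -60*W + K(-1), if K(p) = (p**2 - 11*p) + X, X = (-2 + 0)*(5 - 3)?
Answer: -2692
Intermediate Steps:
W = 45
X = -4 (X = -2*2 = -4)
K(p) = -4 + p**2 - 11*p (K(p) = (p**2 - 11*p) - 4 = -4 + p**2 - 11*p)
-60*W + K(-1) = -60*45 + (-4 + (-1)**2 - 11*(-1)) = -2700 + (-4 + 1 + 11) = -2700 + 8 = -2692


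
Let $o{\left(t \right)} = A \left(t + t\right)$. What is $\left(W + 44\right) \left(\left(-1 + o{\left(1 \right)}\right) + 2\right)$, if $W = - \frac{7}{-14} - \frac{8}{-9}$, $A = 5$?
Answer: $\frac{8987}{18} \approx 499.28$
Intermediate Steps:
$o{\left(t \right)} = 10 t$ ($o{\left(t \right)} = 5 \left(t + t\right) = 5 \cdot 2 t = 10 t$)
$W = \frac{25}{18}$ ($W = \left(-7\right) \left(- \frac{1}{14}\right) - - \frac{8}{9} = \frac{1}{2} + \frac{8}{9} = \frac{25}{18} \approx 1.3889$)
$\left(W + 44\right) \left(\left(-1 + o{\left(1 \right)}\right) + 2\right) = \left(\frac{25}{18} + 44\right) \left(\left(-1 + 10 \cdot 1\right) + 2\right) = \frac{817 \left(\left(-1 + 10\right) + 2\right)}{18} = \frac{817 \left(9 + 2\right)}{18} = \frac{817}{18} \cdot 11 = \frac{8987}{18}$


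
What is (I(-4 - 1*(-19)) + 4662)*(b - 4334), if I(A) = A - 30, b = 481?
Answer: -17904891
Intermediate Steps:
I(A) = -30 + A
(I(-4 - 1*(-19)) + 4662)*(b - 4334) = ((-30 + (-4 - 1*(-19))) + 4662)*(481 - 4334) = ((-30 + (-4 + 19)) + 4662)*(-3853) = ((-30 + 15) + 4662)*(-3853) = (-15 + 4662)*(-3853) = 4647*(-3853) = -17904891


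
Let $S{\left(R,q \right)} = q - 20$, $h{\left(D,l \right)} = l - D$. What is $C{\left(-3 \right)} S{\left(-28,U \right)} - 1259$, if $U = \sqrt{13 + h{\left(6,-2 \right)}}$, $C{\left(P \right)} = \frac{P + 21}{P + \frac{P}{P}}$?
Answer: $-1079 - 9 \sqrt{5} \approx -1099.1$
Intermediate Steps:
$C{\left(P \right)} = \frac{21 + P}{1 + P}$ ($C{\left(P \right)} = \frac{21 + P}{P + 1} = \frac{21 + P}{1 + P}$)
$U = \sqrt{5}$ ($U = \sqrt{13 - 8} = \sqrt{5} \approx 2.2361$)
$S{\left(R,q \right)} = -20 + q$
$C{\left(-3 \right)} S{\left(-28,U \right)} - 1259 = \frac{21 - 3}{1 - 3} \left(-20 + \sqrt{5}\right) - 1259 = \frac{1}{-2} \cdot 18 \left(-20 + \sqrt{5}\right) - 1259 = \left(- \frac{1}{2}\right) 18 \left(-20 + \sqrt{5}\right) - 1259 = - 9 \left(-20 + \sqrt{5}\right) - 1259 = \left(180 - 9 \sqrt{5}\right) - 1259 = -1079 - 9 \sqrt{5}$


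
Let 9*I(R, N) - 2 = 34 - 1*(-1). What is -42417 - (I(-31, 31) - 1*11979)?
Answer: -273979/9 ≈ -30442.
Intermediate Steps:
I(R, N) = 37/9 (I(R, N) = 2/9 + (34 - 1*(-1))/9 = 2/9 + (34 + 1)/9 = 2/9 + (1/9)*35 = 2/9 + 35/9 = 37/9)
-42417 - (I(-31, 31) - 1*11979) = -42417 - (37/9 - 1*11979) = -42417 - (37/9 - 11979) = -42417 - 1*(-107774/9) = -42417 + 107774/9 = -273979/9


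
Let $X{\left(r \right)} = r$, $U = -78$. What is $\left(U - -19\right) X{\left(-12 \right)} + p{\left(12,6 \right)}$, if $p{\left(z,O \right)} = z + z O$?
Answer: $792$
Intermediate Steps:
$p{\left(z,O \right)} = z + O z$
$\left(U - -19\right) X{\left(-12 \right)} + p{\left(12,6 \right)} = \left(-78 - -19\right) \left(-12\right) + 12 \left(1 + 6\right) = \left(-78 + 19\right) \left(-12\right) + 12 \cdot 7 = \left(-59\right) \left(-12\right) + 84 = 708 + 84 = 792$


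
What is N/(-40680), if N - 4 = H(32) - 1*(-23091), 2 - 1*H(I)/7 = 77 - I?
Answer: -3799/6780 ≈ -0.56032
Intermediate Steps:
H(I) = -525 + 7*I (H(I) = 14 - 7*(77 - I) = 14 + (-539 + 7*I) = -525 + 7*I)
N = 22794 (N = 4 + ((-525 + 7*32) - 1*(-23091)) = 4 + ((-525 + 224) + 23091) = 4 + (-301 + 23091) = 4 + 22790 = 22794)
N/(-40680) = 22794/(-40680) = 22794*(-1/40680) = -3799/6780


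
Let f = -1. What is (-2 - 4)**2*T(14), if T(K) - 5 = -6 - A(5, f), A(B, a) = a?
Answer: 0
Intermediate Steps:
T(K) = 0 (T(K) = 5 + (-6 - 1*(-1)) = 5 + (-6 + 1) = 5 - 5 = 0)
(-2 - 4)**2*T(14) = (-2 - 4)**2*0 = (-6)**2*0 = 36*0 = 0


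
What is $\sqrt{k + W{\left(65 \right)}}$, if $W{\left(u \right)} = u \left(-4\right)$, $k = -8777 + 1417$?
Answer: $2 i \sqrt{1905} \approx 87.293 i$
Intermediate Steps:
$k = -7360$
$W{\left(u \right)} = - 4 u$
$\sqrt{k + W{\left(65 \right)}} = \sqrt{-7360 - 260} = \sqrt{-7620} = 2 i \sqrt{1905}$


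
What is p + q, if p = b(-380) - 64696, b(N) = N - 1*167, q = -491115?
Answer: -556358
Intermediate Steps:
b(N) = -167 + N (b(N) = N - 167 = -167 + N)
p = -65243 (p = (-167 - 380) - 64696 = -547 - 64696 = -65243)
p + q = -65243 - 491115 = -556358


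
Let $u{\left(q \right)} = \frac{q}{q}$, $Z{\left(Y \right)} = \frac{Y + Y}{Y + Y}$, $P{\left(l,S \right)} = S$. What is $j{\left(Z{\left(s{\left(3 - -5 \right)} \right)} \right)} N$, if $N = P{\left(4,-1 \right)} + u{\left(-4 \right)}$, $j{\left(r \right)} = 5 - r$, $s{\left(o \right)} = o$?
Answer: $0$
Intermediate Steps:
$Z{\left(Y \right)} = 1$ ($Z{\left(Y \right)} = \frac{2 Y}{2 Y} = 2 Y \frac{1}{2 Y} = 1$)
$u{\left(q \right)} = 1$
$N = 0$ ($N = -1 + 1 = 0$)
$j{\left(Z{\left(s{\left(3 - -5 \right)} \right)} \right)} N = \left(5 - 1\right) 0 = 4 \cdot 0 = 0$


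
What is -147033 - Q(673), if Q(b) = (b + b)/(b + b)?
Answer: -147034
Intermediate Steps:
Q(b) = 1 (Q(b) = (2*b)/((2*b)) = (2*b)*(1/(2*b)) = 1)
-147033 - Q(673) = -147033 - 1*1 = -147033 - 1 = -147034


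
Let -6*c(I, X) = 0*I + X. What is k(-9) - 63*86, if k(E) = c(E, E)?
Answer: -10833/2 ≈ -5416.5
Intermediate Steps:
c(I, X) = -X/6 (c(I, X) = -(0*I + X)/6 = -(0 + X)/6 = -X/6)
k(E) = -E/6
k(-9) - 63*86 = -⅙*(-9) - 63*86 = 3/2 - 5418 = -10833/2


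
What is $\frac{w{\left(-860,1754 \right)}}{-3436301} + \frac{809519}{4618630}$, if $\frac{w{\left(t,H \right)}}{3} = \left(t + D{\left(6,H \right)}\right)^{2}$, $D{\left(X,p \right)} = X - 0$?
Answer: $- \frac{7323571322021}{15871002887630} \approx -0.46144$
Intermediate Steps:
$D{\left(X,p \right)} = X$ ($D{\left(X,p \right)} = X + 0 = X$)
$w{\left(t,H \right)} = 3 \left(6 + t\right)^{2}$ ($w{\left(t,H \right)} = 3 \left(t + 6\right)^{2} = 3 \left(6 + t\right)^{2}$)
$\frac{w{\left(-860,1754 \right)}}{-3436301} + \frac{809519}{4618630} = \frac{3 \left(6 - 860\right)^{2}}{-3436301} + \frac{809519}{4618630} = 3 \left(-854\right)^{2} \left(- \frac{1}{3436301}\right) + 809519 \cdot \frac{1}{4618630} = 3 \cdot 729316 \left(- \frac{1}{3436301}\right) + \frac{809519}{4618630} = 2187948 \left(- \frac{1}{3436301}\right) + \frac{809519}{4618630} = - \frac{2187948}{3436301} + \frac{809519}{4618630} = - \frac{7323571322021}{15871002887630}$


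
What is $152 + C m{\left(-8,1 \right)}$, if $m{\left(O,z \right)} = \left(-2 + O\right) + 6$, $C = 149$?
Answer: $-444$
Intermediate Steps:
$m{\left(O,z \right)} = 4 + O$
$152 + C m{\left(-8,1 \right)} = 152 + 149 \left(4 - 8\right) = 152 + 149 \left(-4\right) = 152 - 596 = -444$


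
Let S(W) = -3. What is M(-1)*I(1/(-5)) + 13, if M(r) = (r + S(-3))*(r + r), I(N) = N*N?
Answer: 333/25 ≈ 13.320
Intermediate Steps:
I(N) = N²
M(r) = 2*r*(-3 + r) (M(r) = (r - 3)*(r + r) = (-3 + r)*(2*r) = 2*r*(-3 + r))
M(-1)*I(1/(-5)) + 13 = (2*(-1)*(-3 - 1))*(1/(-5))² + 13 = (2*(-1)*(-4))*(-⅕)² + 13 = 8*(1/25) + 13 = 8/25 + 13 = 333/25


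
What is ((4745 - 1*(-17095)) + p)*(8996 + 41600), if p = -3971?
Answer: 904099924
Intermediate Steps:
((4745 - 1*(-17095)) + p)*(8996 + 41600) = ((4745 - 1*(-17095)) - 3971)*(8996 + 41600) = ((4745 + 17095) - 3971)*50596 = (21840 - 3971)*50596 = 17869*50596 = 904099924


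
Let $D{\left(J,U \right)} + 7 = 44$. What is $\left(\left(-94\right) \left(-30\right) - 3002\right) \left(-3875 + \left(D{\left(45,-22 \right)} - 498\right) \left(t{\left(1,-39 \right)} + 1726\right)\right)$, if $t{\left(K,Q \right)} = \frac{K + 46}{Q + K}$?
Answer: $\frac{2762910241}{19} \approx 1.4542 \cdot 10^{8}$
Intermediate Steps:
$D{\left(J,U \right)} = 37$ ($D{\left(J,U \right)} = -7 + 44 = 37$)
$t{\left(K,Q \right)} = \frac{46 + K}{K + Q}$
$\left(\left(-94\right) \left(-30\right) - 3002\right) \left(-3875 + \left(D{\left(45,-22 \right)} - 498\right) \left(t{\left(1,-39 \right)} + 1726\right)\right) = \left(\left(-94\right) \left(-30\right) - 3002\right) \left(-3875 + \left(37 - 498\right) \left(\frac{46 + 1}{1 - 39} + 1726\right)\right) = \left(2820 - 3002\right) \left(-3875 - 461 \left(\frac{1}{-38} \cdot 47 + 1726\right)\right) = - 182 \left(-3875 - 461 \left(\left(- \frac{1}{38}\right) 47 + 1726\right)\right) = - 182 \left(-3875 - 461 \left(- \frac{47}{38} + 1726\right)\right) = - 182 \left(-3875 - \frac{30214401}{38}\right) = \left(-182\right) \left(- \frac{30361651}{38}\right) = \frac{2762910241}{19}$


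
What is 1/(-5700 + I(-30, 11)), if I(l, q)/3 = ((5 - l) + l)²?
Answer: -1/5625 ≈ -0.00017778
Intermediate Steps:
I(l, q) = 75 (I(l, q) = 3*((5 - l) + l)² = 3*5² = 3*25 = 75)
1/(-5700 + I(-30, 11)) = 1/(-5700 + 75) = 1/(-5625) = -1/5625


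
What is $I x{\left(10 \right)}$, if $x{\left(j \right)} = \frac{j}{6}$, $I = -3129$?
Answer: $-5215$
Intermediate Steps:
$x{\left(j \right)} = \frac{j}{6}$ ($x{\left(j \right)} = j \frac{1}{6} = \frac{j}{6}$)
$I x{\left(10 \right)} = - 3129 \cdot \frac{1}{6} \cdot 10 = \left(-3129\right) \frac{5}{3} = -5215$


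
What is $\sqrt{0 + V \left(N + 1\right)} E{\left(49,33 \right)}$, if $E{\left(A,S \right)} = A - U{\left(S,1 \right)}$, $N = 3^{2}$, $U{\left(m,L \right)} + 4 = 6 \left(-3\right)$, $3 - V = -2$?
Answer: $355 \sqrt{2} \approx 502.05$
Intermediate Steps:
$V = 5$ ($V = 3 - -2 = 3 + 2 = 5$)
$U{\left(m,L \right)} = -22$ ($U{\left(m,L \right)} = -4 + 6 \left(-3\right) = -4 - 18 = -22$)
$N = 9$
$E{\left(A,S \right)} = 22 + A$ ($E{\left(A,S \right)} = A - -22 = A + 22 = 22 + A$)
$\sqrt{0 + V \left(N + 1\right)} E{\left(49,33 \right)} = \sqrt{0 + 5 \left(9 + 1\right)} \left(22 + 49\right) = \sqrt{0 + 5 \cdot 10} \cdot 71 = \sqrt{0 + 50} \cdot 71 = \sqrt{50} \cdot 71 = 5 \sqrt{2} \cdot 71 = 355 \sqrt{2}$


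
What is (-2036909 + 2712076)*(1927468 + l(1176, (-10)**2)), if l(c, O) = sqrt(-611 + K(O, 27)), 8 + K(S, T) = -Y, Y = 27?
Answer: 1301362787156 + 675167*I*sqrt(646) ≈ 1.3014e+12 + 1.716e+7*I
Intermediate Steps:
K(S, T) = -35 (K(S, T) = -8 - 1*27 = -8 - 27 = -35)
l(c, O) = I*sqrt(646) (l(c, O) = sqrt(-611 - 35) = sqrt(-646) = I*sqrt(646))
(-2036909 + 2712076)*(1927468 + l(1176, (-10)**2)) = (-2036909 + 2712076)*(1927468 + I*sqrt(646)) = 675167*(1927468 + I*sqrt(646)) = 1301362787156 + 675167*I*sqrt(646)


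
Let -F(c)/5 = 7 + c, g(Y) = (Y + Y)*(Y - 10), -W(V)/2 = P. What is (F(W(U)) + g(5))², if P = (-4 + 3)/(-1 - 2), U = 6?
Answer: 60025/9 ≈ 6669.4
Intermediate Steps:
P = ⅓ (P = -1/(-3) = -1*(-⅓) = ⅓ ≈ 0.33333)
W(V) = -⅔ (W(V) = -2*⅓ = -⅔)
g(Y) = 2*Y*(-10 + Y) (g(Y) = (2*Y)*(-10 + Y) = 2*Y*(-10 + Y))
F(c) = -35 - 5*c (F(c) = -5*(7 + c) = -35 - 5*c)
(F(W(U)) + g(5))² = ((-35 - 5*(-⅔)) + 2*5*(-10 + 5))² = ((-35 + 10/3) + 2*5*(-5))² = (-95/3 - 50)² = (-245/3)² = 60025/9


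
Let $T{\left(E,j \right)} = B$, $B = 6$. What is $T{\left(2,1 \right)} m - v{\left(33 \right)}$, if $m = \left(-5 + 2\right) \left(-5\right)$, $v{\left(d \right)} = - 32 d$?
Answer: $1146$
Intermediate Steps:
$T{\left(E,j \right)} = 6$
$m = 15$ ($m = \left(-3\right) \left(-5\right) = 15$)
$T{\left(2,1 \right)} m - v{\left(33 \right)} = 6 \cdot 15 - \left(-32\right) 33 = 90 - -1056 = 90 + 1056 = 1146$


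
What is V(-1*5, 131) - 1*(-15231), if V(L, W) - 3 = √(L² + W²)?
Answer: 15234 + √17186 ≈ 15365.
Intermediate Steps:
V(L, W) = 3 + √(L² + W²)
V(-1*5, 131) - 1*(-15231) = (3 + √((-1*5)² + 131²)) - 1*(-15231) = (3 + √((-5)² + 17161)) + 15231 = (3 + √(25 + 17161)) + 15231 = (3 + √17186) + 15231 = 15234 + √17186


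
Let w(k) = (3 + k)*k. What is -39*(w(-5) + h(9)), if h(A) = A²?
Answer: -3549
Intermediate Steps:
w(k) = k*(3 + k)
-39*(w(-5) + h(9)) = -39*(-5*(3 - 5) + 9²) = -39*(-5*(-2) + 81) = -39*(10 + 81) = -39*91 = -3549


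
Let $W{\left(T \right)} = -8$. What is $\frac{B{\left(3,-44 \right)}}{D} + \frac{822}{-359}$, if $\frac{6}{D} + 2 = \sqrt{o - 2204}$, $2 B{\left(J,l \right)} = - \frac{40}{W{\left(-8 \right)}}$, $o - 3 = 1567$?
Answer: $- \frac{6727}{2154} + \frac{5 i \sqrt{634}}{12} \approx -3.123 + 10.491 i$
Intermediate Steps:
$o = 1570$ ($o = 3 + 1567 = 1570$)
$B{\left(J,l \right)} = \frac{5}{2}$ ($B{\left(J,l \right)} = \frac{\left(-40\right) \frac{1}{-8}}{2} = \frac{\left(-40\right) \left(- \frac{1}{8}\right)}{2} = \frac{1}{2} \cdot 5 = \frac{5}{2}$)
$D = \frac{6}{-2 + i \sqrt{634}}$ ($D = \frac{6}{-2 + \sqrt{1570 - 2204}} = \frac{6}{-2 + \sqrt{-634}} = \frac{6}{-2 + i \sqrt{634}} \approx -0.018809 - 0.2368 i$)
$\frac{B{\left(3,-44 \right)}}{D} + \frac{822}{-359} = \frac{5}{2 \left(- \frac{6}{319} - \frac{3 i \sqrt{634}}{319}\right)} + \frac{822}{-359} = \frac{5}{2 \left(- \frac{6}{319} - \frac{3 i \sqrt{634}}{319}\right)} + 822 \left(- \frac{1}{359}\right) = \frac{5}{2 \left(- \frac{6}{319} - \frac{3 i \sqrt{634}}{319}\right)} - \frac{822}{359} = - \frac{822}{359} + \frac{5}{2 \left(- \frac{6}{319} - \frac{3 i \sqrt{634}}{319}\right)}$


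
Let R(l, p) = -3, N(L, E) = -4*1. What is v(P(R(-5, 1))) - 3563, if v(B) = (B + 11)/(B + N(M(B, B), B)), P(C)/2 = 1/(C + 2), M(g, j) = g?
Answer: -7129/2 ≈ -3564.5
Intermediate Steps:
N(L, E) = -4
P(C) = 2/(2 + C) (P(C) = 2/(C + 2) = 2/(2 + C))
v(B) = (11 + B)/(-4 + B) (v(B) = (B + 11)/(B - 4) = (11 + B)/(-4 + B))
v(P(R(-5, 1))) - 3563 = (11 + 2/(2 - 3))/(-4 + 2/(2 - 3)) - 3563 = (11 + 2/(-1))/(-4 + 2/(-1)) - 3563 = (11 + 2*(-1))/(-4 + 2*(-1)) - 3563 = (11 - 2)/(-4 - 2) - 3563 = 9/(-6) - 3563 = -1/6*9 - 3563 = -3/2 - 3563 = -7129/2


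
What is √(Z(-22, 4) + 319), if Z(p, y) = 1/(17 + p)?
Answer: √7970/5 ≈ 17.855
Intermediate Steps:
√(Z(-22, 4) + 319) = √(1/(17 - 22) + 319) = √(1/(-5) + 319) = √(-⅕ + 319) = √(1594/5) = √7970/5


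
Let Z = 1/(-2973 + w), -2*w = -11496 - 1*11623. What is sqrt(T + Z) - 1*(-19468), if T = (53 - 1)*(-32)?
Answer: 19468 + I*sqrt(490733415510)/17173 ≈ 19468.0 + 40.792*I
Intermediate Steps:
w = 23119/2 (w = -(-11496 - 1*11623)/2 = -(-11496 - 11623)/2 = -1/2*(-23119) = 23119/2 ≈ 11560.)
T = -1664 (T = 52*(-32) = -1664)
Z = 2/17173 (Z = 1/(-2973 + 23119/2) = 1/(17173/2) = 2/17173 ≈ 0.00011646)
sqrt(T + Z) - 1*(-19468) = sqrt(-1664 + 2/17173) - 1*(-19468) = sqrt(-28575870/17173) + 19468 = I*sqrt(490733415510)/17173 + 19468 = 19468 + I*sqrt(490733415510)/17173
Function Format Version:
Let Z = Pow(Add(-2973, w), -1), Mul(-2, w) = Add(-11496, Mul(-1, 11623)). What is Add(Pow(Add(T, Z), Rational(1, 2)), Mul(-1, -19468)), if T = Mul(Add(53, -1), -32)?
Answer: Add(19468, Mul(Rational(1, 17173), I, Pow(490733415510, Rational(1, 2)))) ≈ Add(19468., Mul(40.792, I))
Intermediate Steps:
w = Rational(23119, 2) (w = Mul(Rational(-1, 2), Add(-11496, Mul(-1, 11623))) = Mul(Rational(-1, 2), Add(-11496, -11623)) = Mul(Rational(-1, 2), -23119) = Rational(23119, 2) ≈ 11560.)
T = -1664 (T = Mul(52, -32) = -1664)
Z = Rational(2, 17173) (Z = Pow(Add(-2973, Rational(23119, 2)), -1) = Pow(Rational(17173, 2), -1) = Rational(2, 17173) ≈ 0.00011646)
Add(Pow(Add(T, Z), Rational(1, 2)), Mul(-1, -19468)) = Add(Pow(Add(-1664, Rational(2, 17173)), Rational(1, 2)), Mul(-1, -19468)) = Add(Pow(Rational(-28575870, 17173), Rational(1, 2)), 19468) = Add(Mul(Rational(1, 17173), I, Pow(490733415510, Rational(1, 2))), 19468) = Add(19468, Mul(Rational(1, 17173), I, Pow(490733415510, Rational(1, 2))))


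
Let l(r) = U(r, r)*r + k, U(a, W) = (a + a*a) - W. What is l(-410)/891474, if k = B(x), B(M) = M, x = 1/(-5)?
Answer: -344605001/4457370 ≈ -77.311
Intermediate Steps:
x = -1/5 ≈ -0.20000
k = -1/5 ≈ -0.20000
U(a, W) = a + a**2 - W (U(a, W) = (a + a**2) - W = a + a**2 - W)
l(r) = -1/5 + r**3 (l(r) = (r + r**2 - r)*r - 1/5 = r**2*r - 1/5 = r**3 - 1/5 = -1/5 + r**3)
l(-410)/891474 = (-1/5 + (-410)**3)/891474 = (-1/5 - 68921000)*(1/891474) = -344605001/5*1/891474 = -344605001/4457370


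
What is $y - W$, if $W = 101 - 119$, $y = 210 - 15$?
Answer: $213$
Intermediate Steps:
$y = 195$ ($y = 210 - 15 = 195$)
$W = -18$
$y - W = 195 - -18 = 195 + 18 = 213$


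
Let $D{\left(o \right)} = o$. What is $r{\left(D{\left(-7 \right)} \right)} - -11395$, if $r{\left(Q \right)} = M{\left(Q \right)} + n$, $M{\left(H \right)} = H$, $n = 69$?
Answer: $11457$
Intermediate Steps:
$r{\left(Q \right)} = 69 + Q$ ($r{\left(Q \right)} = Q + 69 = 69 + Q$)
$r{\left(D{\left(-7 \right)} \right)} - -11395 = \left(69 - 7\right) - -11395 = 62 + 11395 = 11457$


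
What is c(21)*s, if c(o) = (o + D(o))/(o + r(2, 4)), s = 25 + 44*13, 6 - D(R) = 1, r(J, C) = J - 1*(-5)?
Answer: 7761/14 ≈ 554.36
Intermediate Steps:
r(J, C) = 5 + J (r(J, C) = J + 5 = 5 + J)
D(R) = 5 (D(R) = 6 - 1*1 = 6 - 1 = 5)
s = 597 (s = 25 + 572 = 597)
c(o) = (5 + o)/(7 + o) (c(o) = (o + 5)/(o + (5 + 2)) = (5 + o)/(o + 7) = (5 + o)/(7 + o))
c(21)*s = ((5 + 21)/(7 + 21))*597 = (26/28)*597 = ((1/28)*26)*597 = (13/14)*597 = 7761/14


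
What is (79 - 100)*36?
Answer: -756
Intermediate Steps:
(79 - 100)*36 = -21*36 = -756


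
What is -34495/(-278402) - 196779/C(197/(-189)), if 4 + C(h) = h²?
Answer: 1956930964618043/28974688150 ≈ 67539.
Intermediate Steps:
C(h) = -4 + h²
-34495/(-278402) - 196779/C(197/(-189)) = -34495/(-278402) - 196779/(-4 + (197/(-189))²) = -34495*(-1/278402) - 196779/(-4 + (197*(-1/189))²) = 34495/278402 - 196779/(-4 + (-197/189)²) = 34495/278402 - 196779/(-4 + 38809/35721) = 34495/278402 - 196779/(-104075/35721) = 34495/278402 - 196779*(-35721/104075) = 34495/278402 + 7029142659/104075 = 1956930964618043/28974688150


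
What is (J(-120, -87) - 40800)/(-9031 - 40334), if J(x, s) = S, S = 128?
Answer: 40672/49365 ≈ 0.82390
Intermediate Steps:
J(x, s) = 128
(J(-120, -87) - 40800)/(-9031 - 40334) = (128 - 40800)/(-9031 - 40334) = -40672/(-49365) = -40672*(-1/49365) = 40672/49365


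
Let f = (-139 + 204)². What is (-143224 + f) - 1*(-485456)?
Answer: 346457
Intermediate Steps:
f = 4225 (f = 65² = 4225)
(-143224 + f) - 1*(-485456) = (-143224 + 4225) - 1*(-485456) = -138999 + 485456 = 346457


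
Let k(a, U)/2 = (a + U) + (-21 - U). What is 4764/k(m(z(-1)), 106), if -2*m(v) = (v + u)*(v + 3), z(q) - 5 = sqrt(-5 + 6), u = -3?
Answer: -1588/23 ≈ -69.043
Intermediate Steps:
z(q) = 6 (z(q) = 5 + sqrt(-5 + 6) = 5 + sqrt(1) = 5 + 1 = 6)
m(v) = -(-3 + v)*(3 + v)/2 (m(v) = -(v - 3)*(v + 3)/2 = -(-3 + v)*(3 + v)/2)
k(a, U) = -42 + 2*a (k(a, U) = 2*((a + U) + (-21 - U)) = 2*((U + a) + (-21 - U)) = 2*(-21 + a) = -42 + 2*a)
4764/k(m(z(-1)), 106) = 4764/(-42 + 2*(9/2 - 1/2*6**2)) = 4764/(-42 + 2*(9/2 - 1/2*36)) = 4764/(-42 + 2*(9/2 - 18)) = 4764/(-42 + 2*(-27/2)) = 4764/(-42 - 27) = 4764/(-69) = 4764*(-1/69) = -1588/23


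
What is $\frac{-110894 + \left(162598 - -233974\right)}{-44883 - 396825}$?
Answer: $- \frac{47613}{73618} \approx -0.64676$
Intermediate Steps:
$\frac{-110894 + \left(162598 - -233974\right)}{-44883 - 396825} = \frac{-110894 + \left(162598 + 233974\right)}{-441708} = \left(-110894 + 396572\right) \left(- \frac{1}{441708}\right) = 285678 \left(- \frac{1}{441708}\right) = - \frac{47613}{73618}$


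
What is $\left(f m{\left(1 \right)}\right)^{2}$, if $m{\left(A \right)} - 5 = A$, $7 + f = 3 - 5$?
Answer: $2916$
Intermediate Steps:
$f = -9$ ($f = -7 + \left(3 - 5\right) = -7 - 2 = -9$)
$m{\left(A \right)} = 5 + A$
$\left(f m{\left(1 \right)}\right)^{2} = \left(- 9 \left(5 + 1\right)\right)^{2} = \left(\left(-9\right) 6\right)^{2} = \left(-54\right)^{2} = 2916$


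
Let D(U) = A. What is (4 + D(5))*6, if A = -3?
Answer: 6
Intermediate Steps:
D(U) = -3
(4 + D(5))*6 = (4 - 3)*6 = 1*6 = 6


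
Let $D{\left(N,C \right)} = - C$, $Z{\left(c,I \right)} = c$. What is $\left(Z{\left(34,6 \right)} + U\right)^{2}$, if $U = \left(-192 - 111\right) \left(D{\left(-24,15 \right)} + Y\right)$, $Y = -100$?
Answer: $1216544641$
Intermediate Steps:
$U = 34845$ ($U = \left(-192 - 111\right) \left(\left(-1\right) 15 - 100\right) = - 303 \left(-15 - 100\right) = \left(-303\right) \left(-115\right) = 34845$)
$\left(Z{\left(34,6 \right)} + U\right)^{2} = \left(34 + 34845\right)^{2} = 34879^{2} = 1216544641$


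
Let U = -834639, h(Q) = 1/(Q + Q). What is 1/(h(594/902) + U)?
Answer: -54/45070465 ≈ -1.1981e-6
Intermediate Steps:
h(Q) = 1/(2*Q)
1/(h(594/902) + U) = 1/(1/(2*((594/902))) - 834639) = 1/(1/(2*((594*(1/902)))) - 834639) = 1/(1/(2*(27/41)) - 834639) = 1/((½)*(41/27) - 834639) = 1/(41/54 - 834639) = 1/(-45070465/54) = -54/45070465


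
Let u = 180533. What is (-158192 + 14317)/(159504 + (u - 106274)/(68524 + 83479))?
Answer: -21869431625/24245160771 ≈ -0.90201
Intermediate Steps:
(-158192 + 14317)/(159504 + (u - 106274)/(68524 + 83479)) = (-158192 + 14317)/(159504 + (180533 - 106274)/(68524 + 83479)) = -143875/(159504 + 74259/152003) = -143875/24245160771/152003 = -143875*152003/24245160771 = -21869431625/24245160771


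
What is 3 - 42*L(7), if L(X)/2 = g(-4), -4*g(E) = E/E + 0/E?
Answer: 24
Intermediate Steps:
g(E) = -¼ (g(E) = -(E/E + 0/E)/4 = -(1 + 0)/4 = -¼*1 = -¼)
L(X) = -½ (L(X) = 2*(-¼) = -½)
3 - 42*L(7) = 3 - 42*(-½) = 3 + 21 = 24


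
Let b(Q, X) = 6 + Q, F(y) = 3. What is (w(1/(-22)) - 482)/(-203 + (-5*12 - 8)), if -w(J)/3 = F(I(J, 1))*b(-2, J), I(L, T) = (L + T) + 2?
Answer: 518/271 ≈ 1.9114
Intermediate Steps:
I(L, T) = 2 + L + T
w(J) = -36 (w(J) = -9*(6 - 2) = -9*4 = -3*12 = -36)
(w(1/(-22)) - 482)/(-203 + (-5*12 - 8)) = (-36 - 482)/(-203 + (-5*12 - 8)) = -518/(-203 + (-60 - 8)) = -518/(-203 - 68) = -518/(-271) = -518*(-1/271) = 518/271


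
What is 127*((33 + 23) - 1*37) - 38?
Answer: 2375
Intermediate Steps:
127*((33 + 23) - 1*37) - 38 = 127*(56 - 37) - 38 = 127*19 - 38 = 2413 - 38 = 2375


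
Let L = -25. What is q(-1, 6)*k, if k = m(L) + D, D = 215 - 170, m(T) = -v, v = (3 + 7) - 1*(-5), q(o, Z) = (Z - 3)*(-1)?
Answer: -90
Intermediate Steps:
q(o, Z) = 3 - Z (q(o, Z) = (-3 + Z)*(-1) = 3 - Z)
v = 15 (v = 10 + 5 = 15)
m(T) = -15 (m(T) = -1*15 = -15)
D = 45
k = 30 (k = -15 + 45 = 30)
q(-1, 6)*k = (3 - 1*6)*30 = (3 - 6)*30 = -3*30 = -90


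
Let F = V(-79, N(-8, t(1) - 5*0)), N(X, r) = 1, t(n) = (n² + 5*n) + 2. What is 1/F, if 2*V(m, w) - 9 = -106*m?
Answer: 2/8383 ≈ 0.00023858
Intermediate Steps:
t(n) = 2 + n² + 5*n
V(m, w) = 9/2 - 53*m (V(m, w) = 9/2 + (-106*m)/2 = 9/2 - 53*m)
F = 8383/2 (F = 9/2 - 53*(-79) = 9/2 + 4187 = 8383/2 ≈ 4191.5)
1/F = 1/(8383/2) = 2/8383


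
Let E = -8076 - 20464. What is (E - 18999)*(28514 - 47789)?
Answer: 916314225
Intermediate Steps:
E = -28540
(E - 18999)*(28514 - 47789) = (-28540 - 18999)*(28514 - 47789) = -47539*(-19275) = 916314225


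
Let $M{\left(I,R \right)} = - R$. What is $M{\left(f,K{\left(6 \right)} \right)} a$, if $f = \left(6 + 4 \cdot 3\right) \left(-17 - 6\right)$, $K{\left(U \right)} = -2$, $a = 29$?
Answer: $58$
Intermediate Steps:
$f = -414$ ($f = \left(6 + 12\right) \left(-23\right) = 18 \left(-23\right) = -414$)
$M{\left(f,K{\left(6 \right)} \right)} a = \left(-1\right) \left(-2\right) 29 = 2 \cdot 29 = 58$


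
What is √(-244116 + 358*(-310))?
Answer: 2*I*√88774 ≈ 595.9*I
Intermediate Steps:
√(-244116 + 358*(-310)) = √(-244116 - 110980) = √(-355096) = 2*I*√88774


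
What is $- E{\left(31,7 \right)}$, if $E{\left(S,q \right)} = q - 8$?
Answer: $1$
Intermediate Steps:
$E{\left(S,q \right)} = -8 + q$ ($E{\left(S,q \right)} = q - 8 = -8 + q$)
$- E{\left(31,7 \right)} = - (-8 + 7) = \left(-1\right) \left(-1\right) = 1$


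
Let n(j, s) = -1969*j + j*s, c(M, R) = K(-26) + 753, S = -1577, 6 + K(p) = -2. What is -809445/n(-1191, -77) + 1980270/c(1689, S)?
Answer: 321659411713/121027038 ≈ 2657.8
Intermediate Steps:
K(p) = -8 (K(p) = -6 - 2 = -8)
c(M, R) = 745 (c(M, R) = -8 + 753 = 745)
-809445/n(-1191, -77) + 1980270/c(1689, S) = -809445*(-1/(1191*(-1969 - 77))) + 1980270/745 = -809445/((-1191*(-2046))) + 1980270*(1/745) = -809445/2436786 + 396054/149 = -809445*1/2436786 + 396054/149 = -269815/812262 + 396054/149 = 321659411713/121027038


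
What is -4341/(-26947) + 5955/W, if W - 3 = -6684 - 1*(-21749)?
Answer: 225879573/406037396 ≈ 0.55630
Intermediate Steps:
W = 15068 (W = 3 + (-6684 - 1*(-21749)) = 3 + (-6684 + 21749) = 3 + 15065 = 15068)
-4341/(-26947) + 5955/W = -4341/(-26947) + 5955/15068 = -4341*(-1/26947) + 5955*(1/15068) = 4341/26947 + 5955/15068 = 225879573/406037396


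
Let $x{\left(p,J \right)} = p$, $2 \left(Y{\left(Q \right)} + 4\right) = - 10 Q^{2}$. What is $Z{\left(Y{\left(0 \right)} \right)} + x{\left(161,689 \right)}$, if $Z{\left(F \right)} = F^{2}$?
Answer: $177$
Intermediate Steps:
$Y{\left(Q \right)} = -4 - 5 Q^{2}$ ($Y{\left(Q \right)} = -4 + \frac{\left(-10\right) Q^{2}}{2} = -4 - 5 Q^{2}$)
$Z{\left(Y{\left(0 \right)} \right)} + x{\left(161,689 \right)} = \left(-4 - 5 \cdot 0^{2}\right)^{2} + 161 = \left(-4 - 0\right)^{2} + 161 = \left(-4 + 0\right)^{2} + 161 = \left(-4\right)^{2} + 161 = 16 + 161 = 177$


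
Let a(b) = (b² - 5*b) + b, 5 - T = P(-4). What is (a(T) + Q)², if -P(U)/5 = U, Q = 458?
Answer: 552049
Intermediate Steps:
P(U) = -5*U
T = -15 (T = 5 - (-5)*(-4) = 5 - 1*20 = 5 - 20 = -15)
a(b) = b² - 4*b
(a(T) + Q)² = (-15*(-4 - 15) + 458)² = (-15*(-19) + 458)² = (285 + 458)² = 743² = 552049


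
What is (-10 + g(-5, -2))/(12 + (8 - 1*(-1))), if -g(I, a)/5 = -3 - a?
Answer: -5/21 ≈ -0.23810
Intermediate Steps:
g(I, a) = 15 + 5*a (g(I, a) = -5*(-3 - a) = 15 + 5*a)
(-10 + g(-5, -2))/(12 + (8 - 1*(-1))) = (-10 + (15 + 5*(-2)))/(12 + (8 - 1*(-1))) = (-10 + (15 - 10))/(12 + (8 + 1)) = (-10 + 5)/(12 + 9) = -5/21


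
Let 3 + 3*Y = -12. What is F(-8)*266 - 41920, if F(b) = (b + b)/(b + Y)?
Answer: -540704/13 ≈ -41593.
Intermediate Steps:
Y = -5 (Y = -1 + (⅓)*(-12) = -1 - 4 = -5)
F(b) = 2*b/(-5 + b) (F(b) = (b + b)/(b - 5) = (2*b)/(-5 + b) = 2*b/(-5 + b))
F(-8)*266 - 41920 = (2*(-8)/(-5 - 8))*266 - 41920 = (2*(-8)/(-13))*266 - 41920 = (2*(-8)*(-1/13))*266 - 41920 = (16/13)*266 - 41920 = 4256/13 - 41920 = -540704/13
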